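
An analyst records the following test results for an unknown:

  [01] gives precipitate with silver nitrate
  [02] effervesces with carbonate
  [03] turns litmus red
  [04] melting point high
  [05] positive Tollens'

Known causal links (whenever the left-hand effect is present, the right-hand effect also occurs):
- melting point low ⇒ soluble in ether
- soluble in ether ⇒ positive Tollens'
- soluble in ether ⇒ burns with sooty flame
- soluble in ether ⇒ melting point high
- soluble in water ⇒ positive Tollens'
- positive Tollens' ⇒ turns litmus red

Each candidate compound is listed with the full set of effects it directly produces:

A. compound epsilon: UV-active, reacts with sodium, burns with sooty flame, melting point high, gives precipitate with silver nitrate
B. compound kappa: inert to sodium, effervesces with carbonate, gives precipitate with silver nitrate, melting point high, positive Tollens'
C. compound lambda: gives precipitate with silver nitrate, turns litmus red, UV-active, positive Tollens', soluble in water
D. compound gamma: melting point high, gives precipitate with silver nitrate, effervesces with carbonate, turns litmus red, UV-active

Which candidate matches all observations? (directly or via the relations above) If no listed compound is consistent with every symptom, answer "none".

Checking each candidate against the observations:
(A) compound epsilon — gives precipitate with silver nitrate +; effervesces with carbonate -; turns litmus red -; melting point high +; positive Tollens' -
(B) compound kappa — accounts for every observation (turns litmus red through positive Tollens' → turns litmus red)
(C) compound lambda — gives precipitate with silver nitrate +; effervesces with carbonate -; turns litmus red +; melting point high -; positive Tollens' +
(D) compound gamma — gives precipitate with silver nitrate +; effervesces with carbonate +; turns litmus red +; melting point high +; positive Tollens' -
(B) is the only candidate with no mismatches.

B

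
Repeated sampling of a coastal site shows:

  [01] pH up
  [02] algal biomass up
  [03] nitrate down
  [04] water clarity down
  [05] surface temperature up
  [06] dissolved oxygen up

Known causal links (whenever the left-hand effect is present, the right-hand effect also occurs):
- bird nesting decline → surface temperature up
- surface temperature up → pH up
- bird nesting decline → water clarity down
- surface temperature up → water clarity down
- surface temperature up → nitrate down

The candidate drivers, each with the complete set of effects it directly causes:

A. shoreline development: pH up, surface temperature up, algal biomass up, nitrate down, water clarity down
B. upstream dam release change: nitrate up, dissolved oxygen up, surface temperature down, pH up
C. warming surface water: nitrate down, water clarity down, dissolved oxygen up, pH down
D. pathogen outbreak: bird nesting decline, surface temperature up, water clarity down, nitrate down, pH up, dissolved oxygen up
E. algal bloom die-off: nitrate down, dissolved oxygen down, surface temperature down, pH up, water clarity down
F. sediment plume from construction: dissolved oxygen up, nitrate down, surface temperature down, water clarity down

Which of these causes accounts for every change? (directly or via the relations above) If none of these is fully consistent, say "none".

Checking each candidate against the observations:
(A) shoreline development — does not account for dissolved oxygen up
(B) upstream dam release change — fails on algal biomass up, nitrate down, water clarity down, surface temperature up (predicts nitrate up, not nitrate down; predicts surface temperature down, not surface temperature up)
(C) warming surface water — pH up NO; algal biomass up NO; nitrate down yes; water clarity down yes; surface temperature up NO; dissolved oxygen up yes
(D) pathogen outbreak — pH up yes; algal biomass up NO; nitrate down yes; water clarity down yes; surface temperature up yes; dissolved oxygen up yes
(E) algal bloom die-off — pH up yes; algal biomass up NO; nitrate down yes; water clarity down yes; surface temperature up NO; dissolved oxygen up NO
(F) sediment plume from construction — fails on pH up, algal biomass up, surface temperature up (predicts surface temperature down, not surface temperature up)
None of the listed candidates fits everything.

none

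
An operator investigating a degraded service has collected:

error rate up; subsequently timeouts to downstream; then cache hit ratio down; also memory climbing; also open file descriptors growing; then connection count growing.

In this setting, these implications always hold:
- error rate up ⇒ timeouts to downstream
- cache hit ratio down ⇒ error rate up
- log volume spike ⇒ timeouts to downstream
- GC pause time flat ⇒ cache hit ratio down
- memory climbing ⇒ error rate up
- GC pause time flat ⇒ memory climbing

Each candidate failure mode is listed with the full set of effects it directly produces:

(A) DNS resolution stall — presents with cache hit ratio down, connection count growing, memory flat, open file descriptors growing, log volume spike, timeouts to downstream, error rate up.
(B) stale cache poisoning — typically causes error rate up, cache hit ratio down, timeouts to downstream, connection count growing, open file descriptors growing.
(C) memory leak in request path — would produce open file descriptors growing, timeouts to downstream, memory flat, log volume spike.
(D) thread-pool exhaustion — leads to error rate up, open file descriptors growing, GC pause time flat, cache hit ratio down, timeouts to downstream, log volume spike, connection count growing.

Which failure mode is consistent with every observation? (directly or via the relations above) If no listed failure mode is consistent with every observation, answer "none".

Testing each hypothesis:
(A) DNS resolution stall — error rate up +; timeouts to downstream +; cache hit ratio down +; memory climbing -; open file descriptors growing +; connection count growing +
(B) stale cache poisoning — does not account for memory climbing
(C) memory leak in request path — fails on error rate up, cache hit ratio down, memory climbing, connection count growing (predicts memory flat, not memory climbing)
(D) thread-pool exhaustion — error rate up +; timeouts to downstream +; cache hit ratio down +; memory climbing + (through GC pause time flat → memory climbing); open file descriptors growing +; connection count growing +
(D) is the only candidate with no mismatches.

D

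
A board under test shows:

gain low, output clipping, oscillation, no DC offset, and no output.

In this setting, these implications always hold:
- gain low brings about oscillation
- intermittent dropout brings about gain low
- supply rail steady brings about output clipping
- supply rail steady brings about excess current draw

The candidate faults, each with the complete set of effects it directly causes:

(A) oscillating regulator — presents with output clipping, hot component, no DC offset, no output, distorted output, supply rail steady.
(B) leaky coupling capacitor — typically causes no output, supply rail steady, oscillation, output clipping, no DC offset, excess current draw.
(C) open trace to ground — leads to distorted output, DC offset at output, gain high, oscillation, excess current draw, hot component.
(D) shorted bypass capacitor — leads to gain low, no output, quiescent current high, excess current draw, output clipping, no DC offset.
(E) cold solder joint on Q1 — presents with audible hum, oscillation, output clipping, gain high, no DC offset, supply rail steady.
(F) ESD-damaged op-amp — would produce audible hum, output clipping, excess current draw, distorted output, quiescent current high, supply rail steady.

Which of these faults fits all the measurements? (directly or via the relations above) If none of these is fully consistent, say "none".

D

For each candidate, compare predicted effects to what was observed:
(A) oscillating regulator — does not account for gain low, oscillation
(B) leaky coupling capacitor — gain low ✗; output clipping ✓; oscillation ✓; no DC offset ✓; no output ✓
(C) open trace to ground — gain low ✗; output clipping ✗; oscillation ✓; no DC offset ✗; no output ✗
(D) shorted bypass capacitor — accounts for every observation (oscillation through gain low → oscillation)
(E) cold solder joint on Q1 — gain low ✗; output clipping ✓; oscillation ✓; no DC offset ✓; no output ✗
(F) ESD-damaged op-amp — does not account for gain low, oscillation, no DC offset, no output
Only (D) is consistent with every observation.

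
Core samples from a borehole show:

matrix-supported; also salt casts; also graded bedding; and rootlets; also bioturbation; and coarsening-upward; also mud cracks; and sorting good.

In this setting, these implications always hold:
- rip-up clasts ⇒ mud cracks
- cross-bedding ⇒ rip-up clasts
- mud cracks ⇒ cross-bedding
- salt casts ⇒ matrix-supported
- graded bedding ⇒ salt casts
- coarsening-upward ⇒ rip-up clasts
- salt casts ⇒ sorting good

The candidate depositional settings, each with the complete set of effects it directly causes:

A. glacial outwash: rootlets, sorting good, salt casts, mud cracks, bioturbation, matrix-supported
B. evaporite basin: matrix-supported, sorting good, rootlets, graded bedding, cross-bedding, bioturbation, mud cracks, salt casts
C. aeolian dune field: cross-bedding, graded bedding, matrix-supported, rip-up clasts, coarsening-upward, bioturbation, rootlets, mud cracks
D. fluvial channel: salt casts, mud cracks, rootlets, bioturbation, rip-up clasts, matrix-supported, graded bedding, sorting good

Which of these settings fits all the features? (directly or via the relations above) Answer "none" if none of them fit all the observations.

For each candidate, compare predicted effects to what was observed:
(A) glacial outwash — matrix-supported match; salt casts match; graded bedding miss; rootlets match; bioturbation match; coarsening-upward miss; mud cracks match; sorting good match
(B) evaporite basin — does not account for coarsening-upward
(C) aeolian dune field — matrix-supported match; salt casts match (by graded bedding → salt casts); graded bedding match; rootlets match; bioturbation match; coarsening-upward match; mud cracks match; sorting good match (by graded bedding → salt casts → sorting good)
(D) fluvial channel — does not account for coarsening-upward
Only (C) is consistent with every observation.

C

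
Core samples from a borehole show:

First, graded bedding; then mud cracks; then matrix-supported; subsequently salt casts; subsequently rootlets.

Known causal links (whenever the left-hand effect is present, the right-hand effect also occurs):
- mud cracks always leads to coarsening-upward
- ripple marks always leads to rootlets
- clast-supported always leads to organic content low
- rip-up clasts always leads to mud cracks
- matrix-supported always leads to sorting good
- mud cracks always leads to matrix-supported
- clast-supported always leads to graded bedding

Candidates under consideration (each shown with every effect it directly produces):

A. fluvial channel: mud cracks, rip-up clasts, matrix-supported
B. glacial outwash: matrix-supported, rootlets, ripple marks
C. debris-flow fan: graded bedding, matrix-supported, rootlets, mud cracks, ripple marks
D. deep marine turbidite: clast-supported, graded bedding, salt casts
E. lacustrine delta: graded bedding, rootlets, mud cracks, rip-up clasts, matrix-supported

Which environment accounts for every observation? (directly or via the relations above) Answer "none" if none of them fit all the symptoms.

For each candidate, compare predicted effects to what was observed:
(A) fluvial channel — does not account for graded bedding, salt casts, rootlets
(B) glacial outwash — does not account for graded bedding, mud cracks, salt casts
(C) debris-flow fan — graded bedding +; mud cracks +; matrix-supported +; salt casts -; rootlets +
(D) deep marine turbidite — fails on mud cracks, matrix-supported, rootlets (predicts clast-supported, not matrix-supported)
(E) lacustrine delta — graded bedding +; mud cracks +; matrix-supported +; salt casts -; rootlets +
No candidate is consistent with all observations.

none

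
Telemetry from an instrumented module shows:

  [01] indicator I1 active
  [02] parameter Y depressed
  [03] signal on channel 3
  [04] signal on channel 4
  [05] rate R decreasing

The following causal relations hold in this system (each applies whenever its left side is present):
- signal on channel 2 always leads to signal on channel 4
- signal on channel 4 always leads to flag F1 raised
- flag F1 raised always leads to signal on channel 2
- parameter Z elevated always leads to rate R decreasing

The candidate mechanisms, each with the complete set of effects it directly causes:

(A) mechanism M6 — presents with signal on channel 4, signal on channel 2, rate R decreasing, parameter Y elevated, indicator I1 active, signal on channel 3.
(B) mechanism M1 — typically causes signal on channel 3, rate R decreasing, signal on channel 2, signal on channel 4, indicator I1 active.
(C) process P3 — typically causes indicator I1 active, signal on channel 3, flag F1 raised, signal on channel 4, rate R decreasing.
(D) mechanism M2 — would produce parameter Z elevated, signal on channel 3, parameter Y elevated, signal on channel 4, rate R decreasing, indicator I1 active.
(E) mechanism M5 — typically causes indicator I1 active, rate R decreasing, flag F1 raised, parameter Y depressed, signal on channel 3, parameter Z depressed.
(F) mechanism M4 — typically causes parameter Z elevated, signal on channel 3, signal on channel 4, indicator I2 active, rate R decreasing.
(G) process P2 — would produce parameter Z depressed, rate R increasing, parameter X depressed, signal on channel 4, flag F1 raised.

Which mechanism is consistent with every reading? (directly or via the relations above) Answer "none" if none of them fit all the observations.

Checking each candidate against the observations:
(A) mechanism M6 — indicator I1 active +; parameter Y depressed -; signal on channel 3 +; signal on channel 4 +; rate R decreasing +
(B) mechanism M1 — indicator I1 active +; parameter Y depressed -; signal on channel 3 +; signal on channel 4 +; rate R decreasing +
(C) process P3 — does not account for parameter Y depressed
(D) mechanism M2 — indicator I1 active +; parameter Y depressed -; signal on channel 3 +; signal on channel 4 +; rate R decreasing +
(E) mechanism M5 — accounts for every observation (signal on channel 4 via flag F1 raised → signal on channel 2 → signal on channel 4)
(F) mechanism M4 — indicator I1 active -; parameter Y depressed -; signal on channel 3 +; signal on channel 4 +; rate R decreasing +
(G) process P2 — indicator I1 active -; parameter Y depressed -; signal on channel 3 -; signal on channel 4 +; rate R decreasing -
(E) is the only candidate with no mismatches.

E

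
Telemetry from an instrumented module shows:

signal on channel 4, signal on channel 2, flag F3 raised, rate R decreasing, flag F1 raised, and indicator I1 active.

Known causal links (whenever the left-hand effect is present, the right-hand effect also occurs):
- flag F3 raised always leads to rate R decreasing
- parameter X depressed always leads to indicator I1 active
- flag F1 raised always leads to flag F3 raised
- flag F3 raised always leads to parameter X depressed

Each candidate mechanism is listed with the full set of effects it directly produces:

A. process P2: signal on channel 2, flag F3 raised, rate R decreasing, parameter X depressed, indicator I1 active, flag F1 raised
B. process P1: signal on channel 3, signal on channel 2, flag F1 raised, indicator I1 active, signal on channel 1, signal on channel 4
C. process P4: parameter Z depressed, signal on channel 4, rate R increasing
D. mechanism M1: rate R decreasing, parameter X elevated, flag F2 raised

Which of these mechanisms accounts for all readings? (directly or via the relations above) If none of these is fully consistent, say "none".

For each candidate, compare predicted effects to what was observed:
(A) process P2 — signal on channel 4 miss; signal on channel 2 match; flag F3 raised match; rate R decreasing match; flag F1 raised match; indicator I1 active match
(B) process P1 — accounts for every observation (flag F3 raised through flag F1 raised → flag F3 raised)
(C) process P4 — signal on channel 4 match; signal on channel 2 miss; flag F3 raised miss; rate R decreasing miss; flag F1 raised miss; indicator I1 active miss
(D) mechanism M1 — does not account for signal on channel 4, signal on channel 2, flag F3 raised, flag F1 raised, indicator I1 active
Only (B) is consistent with every observation.

B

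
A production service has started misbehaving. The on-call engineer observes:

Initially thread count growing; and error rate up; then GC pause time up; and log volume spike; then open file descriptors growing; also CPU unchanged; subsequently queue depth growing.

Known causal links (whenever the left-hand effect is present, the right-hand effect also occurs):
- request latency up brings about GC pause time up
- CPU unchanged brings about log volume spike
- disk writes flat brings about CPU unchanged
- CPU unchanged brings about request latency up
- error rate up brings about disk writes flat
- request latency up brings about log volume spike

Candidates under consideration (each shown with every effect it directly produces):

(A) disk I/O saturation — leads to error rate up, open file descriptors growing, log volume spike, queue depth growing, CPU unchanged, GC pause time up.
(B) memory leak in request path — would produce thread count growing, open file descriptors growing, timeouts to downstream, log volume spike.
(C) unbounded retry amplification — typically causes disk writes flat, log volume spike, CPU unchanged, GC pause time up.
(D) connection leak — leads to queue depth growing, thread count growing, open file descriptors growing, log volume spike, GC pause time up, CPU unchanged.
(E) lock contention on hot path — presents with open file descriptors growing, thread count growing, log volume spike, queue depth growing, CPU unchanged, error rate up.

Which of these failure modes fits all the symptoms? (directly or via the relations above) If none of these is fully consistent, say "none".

Checking each candidate against the observations:
(A) disk I/O saturation — thread count growing ✗; error rate up ✓; GC pause time up ✓; log volume spike ✓; open file descriptors growing ✓; CPU unchanged ✓; queue depth growing ✓
(B) memory leak in request path — thread count growing ✓; error rate up ✗; GC pause time up ✗; log volume spike ✓; open file descriptors growing ✓; CPU unchanged ✗; queue depth growing ✗
(C) unbounded retry amplification — thread count growing ✗; error rate up ✗; GC pause time up ✓; log volume spike ✓; open file descriptors growing ✗; CPU unchanged ✓; queue depth growing ✗
(D) connection leak — thread count growing ✓; error rate up ✗; GC pause time up ✓; log volume spike ✓; open file descriptors growing ✓; CPU unchanged ✓; queue depth growing ✓
(E) lock contention on hot path — thread count growing ✓; error rate up ✓; GC pause time up ✓ (via CPU unchanged → request latency up → GC pause time up); log volume spike ✓; open file descriptors growing ✓; CPU unchanged ✓; queue depth growing ✓
Only (E) is consistent with every observation.

E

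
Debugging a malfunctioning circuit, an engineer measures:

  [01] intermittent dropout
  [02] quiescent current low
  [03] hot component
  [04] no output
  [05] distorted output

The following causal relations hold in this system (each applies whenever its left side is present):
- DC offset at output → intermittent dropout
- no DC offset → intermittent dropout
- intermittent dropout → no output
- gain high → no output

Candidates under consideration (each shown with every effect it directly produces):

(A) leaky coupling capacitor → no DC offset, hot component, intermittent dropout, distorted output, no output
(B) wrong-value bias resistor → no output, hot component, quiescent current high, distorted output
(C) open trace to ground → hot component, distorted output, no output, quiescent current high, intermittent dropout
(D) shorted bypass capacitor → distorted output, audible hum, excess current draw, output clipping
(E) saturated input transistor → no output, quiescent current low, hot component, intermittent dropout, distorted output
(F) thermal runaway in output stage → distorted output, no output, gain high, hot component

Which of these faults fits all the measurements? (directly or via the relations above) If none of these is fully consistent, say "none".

E

Testing each hypothesis:
(A) leaky coupling capacitor — intermittent dropout match; quiescent current low miss; hot component match; no output match; distorted output match
(B) wrong-value bias resistor — fails on intermittent dropout, quiescent current low (predicts quiescent current high, not quiescent current low)
(C) open trace to ground — intermittent dropout match; quiescent current low miss; hot component match; no output match; distorted output match
(D) shorted bypass capacitor — does not account for intermittent dropout, quiescent current low, hot component, no output
(E) saturated input transistor — intermittent dropout match; quiescent current low match; hot component match; no output match; distorted output match
(F) thermal runaway in output stage — intermittent dropout miss; quiescent current low miss; hot component match; no output match; distorted output match
(E) alone accounts for all the evidence.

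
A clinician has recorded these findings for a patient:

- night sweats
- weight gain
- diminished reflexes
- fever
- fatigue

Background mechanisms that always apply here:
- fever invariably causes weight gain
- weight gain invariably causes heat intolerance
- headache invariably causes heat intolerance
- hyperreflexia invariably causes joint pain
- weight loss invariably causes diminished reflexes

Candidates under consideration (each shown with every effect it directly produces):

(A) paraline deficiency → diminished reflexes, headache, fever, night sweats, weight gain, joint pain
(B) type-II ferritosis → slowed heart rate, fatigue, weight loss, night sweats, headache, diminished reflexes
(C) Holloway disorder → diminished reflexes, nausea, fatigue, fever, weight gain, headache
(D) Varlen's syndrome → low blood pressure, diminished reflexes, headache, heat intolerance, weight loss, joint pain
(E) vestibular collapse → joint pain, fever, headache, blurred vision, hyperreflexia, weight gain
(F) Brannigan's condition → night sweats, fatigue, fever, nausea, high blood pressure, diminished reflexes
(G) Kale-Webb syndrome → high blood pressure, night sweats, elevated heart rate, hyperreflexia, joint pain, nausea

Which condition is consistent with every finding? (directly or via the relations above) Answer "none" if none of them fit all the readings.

F

Per-candidate check:
(A) paraline deficiency — night sweats +; weight gain +; diminished reflexes +; fever +; fatigue -
(B) type-II ferritosis — fails on weight gain, fever (predicts weight loss, not weight gain)
(C) Holloway disorder — night sweats -; weight gain +; diminished reflexes +; fever +; fatigue +
(D) Varlen's syndrome — night sweats -; weight gain -; diminished reflexes +; fever -; fatigue -
(E) vestibular collapse — night sweats -; weight gain +; diminished reflexes -; fever +; fatigue -
(F) Brannigan's condition — accounts for every observation (weight gain by fever → weight gain)
(G) Kale-Webb syndrome — fails on weight gain, diminished reflexes, fever, fatigue (predicts hyperreflexia, not diminished reflexes)
(F) is the only candidate with no mismatches.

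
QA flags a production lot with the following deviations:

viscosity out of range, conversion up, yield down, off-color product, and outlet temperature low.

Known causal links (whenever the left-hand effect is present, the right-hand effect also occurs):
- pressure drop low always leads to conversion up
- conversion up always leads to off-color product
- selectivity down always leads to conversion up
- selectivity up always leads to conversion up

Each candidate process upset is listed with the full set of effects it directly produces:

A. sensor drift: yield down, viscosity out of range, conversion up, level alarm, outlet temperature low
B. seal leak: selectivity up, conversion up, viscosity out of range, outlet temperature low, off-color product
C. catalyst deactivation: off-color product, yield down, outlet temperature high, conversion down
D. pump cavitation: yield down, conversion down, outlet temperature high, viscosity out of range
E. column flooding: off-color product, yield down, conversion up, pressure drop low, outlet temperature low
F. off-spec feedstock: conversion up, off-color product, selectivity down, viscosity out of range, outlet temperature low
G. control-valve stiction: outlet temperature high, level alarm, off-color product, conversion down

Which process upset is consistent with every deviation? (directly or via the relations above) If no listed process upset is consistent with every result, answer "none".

Testing each hypothesis:
(A) sensor drift — accounts for every observation (off-color product by conversion up → off-color product)
(B) seal leak — does not account for yield down
(C) catalyst deactivation — viscosity out of range NO; conversion up NO; yield down yes; off-color product yes; outlet temperature low NO
(D) pump cavitation — fails on conversion up, off-color product, outlet temperature low (predicts conversion down, not conversion up; predicts outlet temperature high, not outlet temperature low)
(E) column flooding — does not account for viscosity out of range
(F) off-spec feedstock — does not account for yield down
(G) control-valve stiction — viscosity out of range NO; conversion up NO; yield down NO; off-color product yes; outlet temperature low NO
Only (A) is consistent with every observation.

A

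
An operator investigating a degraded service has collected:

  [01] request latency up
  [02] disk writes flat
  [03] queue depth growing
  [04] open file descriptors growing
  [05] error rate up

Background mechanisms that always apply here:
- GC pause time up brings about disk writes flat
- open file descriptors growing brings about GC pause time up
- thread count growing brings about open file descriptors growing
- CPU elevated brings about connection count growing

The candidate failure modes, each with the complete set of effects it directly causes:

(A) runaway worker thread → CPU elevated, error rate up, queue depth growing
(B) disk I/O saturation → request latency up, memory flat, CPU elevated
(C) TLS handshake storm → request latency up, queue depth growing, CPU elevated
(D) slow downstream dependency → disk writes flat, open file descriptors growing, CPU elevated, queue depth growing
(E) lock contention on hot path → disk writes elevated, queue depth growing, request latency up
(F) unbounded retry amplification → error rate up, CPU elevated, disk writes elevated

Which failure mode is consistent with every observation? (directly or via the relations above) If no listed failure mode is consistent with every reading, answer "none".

none

Per-candidate check:
(A) runaway worker thread — does not account for request latency up, disk writes flat, open file descriptors growing
(B) disk I/O saturation — request latency up +; disk writes flat -; queue depth growing -; open file descriptors growing -; error rate up -
(C) TLS handshake storm — request latency up +; disk writes flat -; queue depth growing +; open file descriptors growing -; error rate up -
(D) slow downstream dependency — request latency up -; disk writes flat +; queue depth growing +; open file descriptors growing +; error rate up -
(E) lock contention on hot path — request latency up +; disk writes flat -; queue depth growing +; open file descriptors growing -; error rate up -
(F) unbounded retry amplification — request latency up -; disk writes flat -; queue depth growing -; open file descriptors growing -; error rate up +
No candidate is consistent with all observations.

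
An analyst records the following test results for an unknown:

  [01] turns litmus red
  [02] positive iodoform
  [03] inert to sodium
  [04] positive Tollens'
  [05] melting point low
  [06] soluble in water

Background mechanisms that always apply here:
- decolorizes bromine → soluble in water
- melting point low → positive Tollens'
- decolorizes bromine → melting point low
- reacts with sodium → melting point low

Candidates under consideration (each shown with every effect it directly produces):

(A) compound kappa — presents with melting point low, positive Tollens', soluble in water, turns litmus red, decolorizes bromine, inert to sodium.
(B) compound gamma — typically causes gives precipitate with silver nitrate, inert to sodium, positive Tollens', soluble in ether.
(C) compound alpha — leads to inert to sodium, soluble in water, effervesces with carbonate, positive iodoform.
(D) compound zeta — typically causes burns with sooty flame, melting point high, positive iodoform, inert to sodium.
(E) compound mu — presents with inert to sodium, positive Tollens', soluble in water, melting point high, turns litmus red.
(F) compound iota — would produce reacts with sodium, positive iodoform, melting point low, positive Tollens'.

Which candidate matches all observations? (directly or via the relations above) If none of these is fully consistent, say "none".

none

Testing each hypothesis:
(A) compound kappa — turns litmus red yes; positive iodoform NO; inert to sodium yes; positive Tollens' yes; melting point low yes; soluble in water yes
(B) compound gamma — does not account for turns litmus red, positive iodoform, melting point low, soluble in water
(C) compound alpha — does not account for turns litmus red, positive Tollens', melting point low
(D) compound zeta — turns litmus red NO; positive iodoform yes; inert to sodium yes; positive Tollens' NO; melting point low NO; soluble in water NO
(E) compound mu — turns litmus red yes; positive iodoform NO; inert to sodium yes; positive Tollens' yes; melting point low NO; soluble in water yes
(F) compound iota — turns litmus red NO; positive iodoform yes; inert to sodium NO; positive Tollens' yes; melting point low yes; soluble in water NO
Every candidate fails on at least one observation.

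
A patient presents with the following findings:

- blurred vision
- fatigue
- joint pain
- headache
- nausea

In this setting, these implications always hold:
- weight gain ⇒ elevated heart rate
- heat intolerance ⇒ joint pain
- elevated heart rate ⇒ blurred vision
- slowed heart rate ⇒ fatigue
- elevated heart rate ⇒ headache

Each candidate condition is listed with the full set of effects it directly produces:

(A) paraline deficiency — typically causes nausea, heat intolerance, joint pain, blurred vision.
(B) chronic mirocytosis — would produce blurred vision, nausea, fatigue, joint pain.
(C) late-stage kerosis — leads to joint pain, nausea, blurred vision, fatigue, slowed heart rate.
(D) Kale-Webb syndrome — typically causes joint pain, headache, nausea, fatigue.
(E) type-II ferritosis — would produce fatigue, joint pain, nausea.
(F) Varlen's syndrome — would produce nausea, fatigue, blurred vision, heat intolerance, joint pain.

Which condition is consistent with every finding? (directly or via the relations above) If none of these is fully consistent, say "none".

none

Checking each candidate against the observations:
(A) paraline deficiency — does not account for fatigue, headache
(B) chronic mirocytosis — does not account for headache
(C) late-stage kerosis — blurred vision +; fatigue +; joint pain +; headache -; nausea +
(D) Kale-Webb syndrome — does not account for blurred vision
(E) type-II ferritosis — blurred vision -; fatigue +; joint pain +; headache -; nausea +
(F) Varlen's syndrome — blurred vision +; fatigue +; joint pain +; headache -; nausea +
No candidate is consistent with all observations.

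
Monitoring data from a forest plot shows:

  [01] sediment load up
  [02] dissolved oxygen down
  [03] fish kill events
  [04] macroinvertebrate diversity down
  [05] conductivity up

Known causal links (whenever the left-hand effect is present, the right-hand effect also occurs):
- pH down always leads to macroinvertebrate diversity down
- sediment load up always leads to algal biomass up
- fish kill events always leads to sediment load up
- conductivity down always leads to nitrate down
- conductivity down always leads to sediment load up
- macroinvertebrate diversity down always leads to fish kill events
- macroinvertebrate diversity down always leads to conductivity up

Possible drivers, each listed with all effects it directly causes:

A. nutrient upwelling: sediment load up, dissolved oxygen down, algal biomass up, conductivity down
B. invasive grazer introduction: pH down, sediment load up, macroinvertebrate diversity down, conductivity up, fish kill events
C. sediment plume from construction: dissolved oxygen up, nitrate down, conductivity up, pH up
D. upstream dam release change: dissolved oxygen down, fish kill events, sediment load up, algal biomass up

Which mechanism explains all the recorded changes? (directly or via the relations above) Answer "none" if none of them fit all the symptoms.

Testing each hypothesis:
(A) nutrient upwelling — fails on fish kill events, macroinvertebrate diversity down, conductivity up (predicts conductivity down, not conductivity up)
(B) invasive grazer introduction — sediment load up match; dissolved oxygen down miss; fish kill events match; macroinvertebrate diversity down match; conductivity up match
(C) sediment plume from construction — sediment load up miss; dissolved oxygen down miss; fish kill events miss; macroinvertebrate diversity down miss; conductivity up match
(D) upstream dam release change — sediment load up match; dissolved oxygen down match; fish kill events match; macroinvertebrate diversity down miss; conductivity up miss
Every candidate fails on at least one observation.

none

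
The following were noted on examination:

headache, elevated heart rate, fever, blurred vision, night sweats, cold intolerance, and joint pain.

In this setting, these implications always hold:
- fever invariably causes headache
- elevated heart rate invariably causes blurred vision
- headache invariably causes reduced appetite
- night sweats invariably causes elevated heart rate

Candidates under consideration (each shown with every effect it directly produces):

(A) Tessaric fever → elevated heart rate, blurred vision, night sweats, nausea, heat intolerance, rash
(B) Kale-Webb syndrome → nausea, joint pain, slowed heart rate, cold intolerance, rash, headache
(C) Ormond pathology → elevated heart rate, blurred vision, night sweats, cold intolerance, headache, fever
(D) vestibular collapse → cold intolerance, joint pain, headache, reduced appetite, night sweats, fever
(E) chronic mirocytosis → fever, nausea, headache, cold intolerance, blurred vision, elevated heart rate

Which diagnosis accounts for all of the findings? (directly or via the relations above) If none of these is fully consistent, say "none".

Checking each candidate against the observations:
(A) Tessaric fever — fails on headache, fever, cold intolerance, joint pain (predicts heat intolerance, not cold intolerance)
(B) Kale-Webb syndrome — headache ✓; elevated heart rate ✗; fever ✗; blurred vision ✗; night sweats ✗; cold intolerance ✓; joint pain ✓
(C) Ormond pathology — headache ✓; elevated heart rate ✓; fever ✓; blurred vision ✓; night sweats ✓; cold intolerance ✓; joint pain ✗
(D) vestibular collapse — headache ✓; elevated heart rate ✓ (via night sweats → elevated heart rate); fever ✓; blurred vision ✓ (via night sweats → elevated heart rate → blurred vision); night sweats ✓; cold intolerance ✓; joint pain ✓
(E) chronic mirocytosis — does not account for night sweats, joint pain
(D) is the only candidate with no mismatches.

D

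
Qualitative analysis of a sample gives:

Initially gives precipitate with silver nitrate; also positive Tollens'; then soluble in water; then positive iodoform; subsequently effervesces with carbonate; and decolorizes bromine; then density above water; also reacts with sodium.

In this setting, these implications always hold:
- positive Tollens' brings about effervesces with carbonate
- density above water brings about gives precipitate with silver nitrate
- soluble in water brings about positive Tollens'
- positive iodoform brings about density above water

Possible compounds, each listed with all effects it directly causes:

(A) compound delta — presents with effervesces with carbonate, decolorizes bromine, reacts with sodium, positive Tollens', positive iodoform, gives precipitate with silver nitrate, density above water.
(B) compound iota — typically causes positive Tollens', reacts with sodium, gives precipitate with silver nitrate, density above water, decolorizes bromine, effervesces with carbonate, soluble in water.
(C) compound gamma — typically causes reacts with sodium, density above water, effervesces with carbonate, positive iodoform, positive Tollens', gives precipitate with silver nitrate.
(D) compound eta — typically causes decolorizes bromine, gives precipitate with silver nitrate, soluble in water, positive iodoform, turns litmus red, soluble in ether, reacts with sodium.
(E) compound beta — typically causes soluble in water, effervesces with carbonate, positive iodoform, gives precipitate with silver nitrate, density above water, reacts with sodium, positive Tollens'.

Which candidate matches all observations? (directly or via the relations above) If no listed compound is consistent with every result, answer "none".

D

Checking each candidate against the observations:
(A) compound delta — gives precipitate with silver nitrate +; positive Tollens' +; soluble in water -; positive iodoform +; effervesces with carbonate +; decolorizes bromine +; density above water +; reacts with sodium +
(B) compound iota — gives precipitate with silver nitrate +; positive Tollens' +; soluble in water +; positive iodoform -; effervesces with carbonate +; decolorizes bromine +; density above water +; reacts with sodium +
(C) compound gamma — does not account for soluble in water, decolorizes bromine
(D) compound eta — accounts for every observation (positive Tollens' by soluble in water → positive Tollens')
(E) compound beta — gives precipitate with silver nitrate +; positive Tollens' +; soluble in water +; positive iodoform +; effervesces with carbonate +; decolorizes bromine -; density above water +; reacts with sodium +
(D) alone accounts for all the evidence.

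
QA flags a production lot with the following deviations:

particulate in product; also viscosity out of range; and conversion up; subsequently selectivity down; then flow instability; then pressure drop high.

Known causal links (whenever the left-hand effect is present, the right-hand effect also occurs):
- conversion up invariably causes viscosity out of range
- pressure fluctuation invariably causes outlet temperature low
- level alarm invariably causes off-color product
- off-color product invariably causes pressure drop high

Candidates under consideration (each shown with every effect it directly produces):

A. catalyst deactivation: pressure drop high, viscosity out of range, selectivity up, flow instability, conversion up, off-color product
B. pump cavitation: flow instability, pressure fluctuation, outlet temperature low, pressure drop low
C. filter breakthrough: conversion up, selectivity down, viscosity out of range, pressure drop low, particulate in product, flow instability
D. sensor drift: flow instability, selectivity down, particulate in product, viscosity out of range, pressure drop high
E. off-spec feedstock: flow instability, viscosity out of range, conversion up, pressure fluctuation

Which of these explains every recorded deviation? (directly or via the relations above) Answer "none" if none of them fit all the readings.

Testing each hypothesis:
(A) catalyst deactivation — fails on particulate in product, selectivity down (predicts selectivity up, not selectivity down)
(B) pump cavitation — fails on particulate in product, viscosity out of range, conversion up, selectivity down, pressure drop high (predicts pressure drop low, not pressure drop high)
(C) filter breakthrough — particulate in product ✓; viscosity out of range ✓; conversion up ✓; selectivity down ✓; flow instability ✓; pressure drop high ✗
(D) sensor drift — particulate in product ✓; viscosity out of range ✓; conversion up ✗; selectivity down ✓; flow instability ✓; pressure drop high ✓
(E) off-spec feedstock — particulate in product ✗; viscosity out of range ✓; conversion up ✓; selectivity down ✗; flow instability ✓; pressure drop high ✗
No candidate is consistent with all observations.

none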